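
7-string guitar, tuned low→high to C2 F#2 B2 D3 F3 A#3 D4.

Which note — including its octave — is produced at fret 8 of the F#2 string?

D3

Each fret is one semitone, so F#2 + 8 = D3.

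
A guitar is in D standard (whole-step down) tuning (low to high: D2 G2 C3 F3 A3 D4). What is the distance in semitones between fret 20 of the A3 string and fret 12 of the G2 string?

A3 at fret 20 → F5 (MIDI 77); G2 at fret 12 → G3 (MIDI 55).
77 − 55 = 22, so the two pitches are 22 semitones apart, with F5 the higher.

22 semitones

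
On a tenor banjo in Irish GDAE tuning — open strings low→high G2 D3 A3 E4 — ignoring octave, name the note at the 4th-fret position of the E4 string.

Each fret is one semitone, so E4 + 4 = G#.
(Equivalently spelled Ab.)

G#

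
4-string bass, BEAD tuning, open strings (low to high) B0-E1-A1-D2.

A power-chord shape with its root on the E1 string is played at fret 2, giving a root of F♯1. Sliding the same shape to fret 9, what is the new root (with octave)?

C♯2

Moving from fret 2 to fret 9 shifts the root by 7 semitones.
F♯1 up 7 semitones is C♯2.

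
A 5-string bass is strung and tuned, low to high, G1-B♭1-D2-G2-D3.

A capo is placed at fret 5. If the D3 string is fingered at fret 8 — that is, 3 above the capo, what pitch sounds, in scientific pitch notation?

The capo raises the open D3 by 5 semitones to G3; fretting 3 more gives D3 + 5 + 3 = D3 + 8 semitones = B♭3.
(Also written A♯.)

B♭3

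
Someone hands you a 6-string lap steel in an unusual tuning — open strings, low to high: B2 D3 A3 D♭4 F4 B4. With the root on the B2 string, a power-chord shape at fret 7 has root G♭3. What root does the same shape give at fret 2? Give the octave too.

Moving from fret 7 to fret 2 shifts the root by -5 semitones.
G♭3 down 5 semitones is D♭3.

D♭3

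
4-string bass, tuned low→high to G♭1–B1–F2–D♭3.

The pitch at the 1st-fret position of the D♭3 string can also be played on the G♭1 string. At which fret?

D♭3 at fret 1 is D♭3 + 1 semitone = D3.
The open G♭1 string is 19 semitones below the open D♭3, so the same pitch on the G♭1 string lies at fret 1 + 19 = 20.

20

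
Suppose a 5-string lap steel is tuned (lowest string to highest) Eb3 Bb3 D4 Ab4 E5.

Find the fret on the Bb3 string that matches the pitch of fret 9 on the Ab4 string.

19

Ab4 at fret 9 is Ab4 + 9 semitones = F5.
The open Bb3 string is 10 semitones below the open Ab4, so the same pitch on the Bb3 string lies at fret 9 + 10 = 19.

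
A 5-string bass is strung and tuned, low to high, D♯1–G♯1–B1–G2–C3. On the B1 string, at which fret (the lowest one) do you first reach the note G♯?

From B1, count semitones up the chromatic scale until reaching G♯: B–C–C#–D–D#–E–F–F#–G–G# — 9 steps.

9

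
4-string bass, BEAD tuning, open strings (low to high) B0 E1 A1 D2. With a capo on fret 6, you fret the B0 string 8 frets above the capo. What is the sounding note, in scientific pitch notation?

The capo raises the open B0 by 6 semitones to F1; fretting 8 more gives B0 + 6 + 8 = B0 + 14 semitones = C#2.

C#2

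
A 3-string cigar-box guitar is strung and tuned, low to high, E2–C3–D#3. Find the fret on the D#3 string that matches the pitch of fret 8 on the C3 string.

5

Fret 8 on C3 is MIDI 48 + 8 = 56 (G#3). On the D#3 string (open MIDI 51), that pitch is 56 − 51 = fret 5.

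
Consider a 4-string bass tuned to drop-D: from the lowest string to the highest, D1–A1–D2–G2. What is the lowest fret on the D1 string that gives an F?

From D1, count semitones up the chromatic scale until reaching F: D–D#–E–F — 3 steps.

3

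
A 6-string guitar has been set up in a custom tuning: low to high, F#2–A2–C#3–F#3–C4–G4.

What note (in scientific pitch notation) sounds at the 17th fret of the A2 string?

D4

The open A2 string plus 17 semitones: A–A#–B–C–…–C–C#–D.
The walk passes from B into C 2 times, so the octave number goes from 2 to 4.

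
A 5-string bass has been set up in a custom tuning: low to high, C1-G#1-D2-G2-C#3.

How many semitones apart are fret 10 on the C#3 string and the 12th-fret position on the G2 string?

4 semitones

C#3 at fret 10 → B3 (MIDI 59); G2 at fret 12 → G3 (MIDI 55).
59 − 55 = 4, so the two pitches are 4 semitones apart, with B3 the higher.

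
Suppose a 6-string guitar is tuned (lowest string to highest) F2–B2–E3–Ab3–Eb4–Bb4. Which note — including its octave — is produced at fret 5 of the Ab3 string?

Db4

Ab3 is MIDI 56. Adding 5 gives 61, which is Db4.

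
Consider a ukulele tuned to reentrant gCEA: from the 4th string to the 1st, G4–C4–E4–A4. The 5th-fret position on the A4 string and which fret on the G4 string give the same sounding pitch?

A4 at fret 5 is A4 + 5 semitones = D5.
The open G4 string is 2 semitones below the open A4, so the same pitch on the G4 string lies at fret 5 + 2 = 7.

7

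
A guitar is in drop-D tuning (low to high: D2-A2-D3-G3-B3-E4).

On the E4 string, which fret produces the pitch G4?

3

G4 is 3 semitones above the open E4 (E–F–F#–G), so it sits at fret 3.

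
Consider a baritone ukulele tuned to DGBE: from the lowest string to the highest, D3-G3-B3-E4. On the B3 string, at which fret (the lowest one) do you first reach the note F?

From B3, count semitones up the chromatic scale until reaching F: B–C–C#–D–D#–E–F — 6 steps.

6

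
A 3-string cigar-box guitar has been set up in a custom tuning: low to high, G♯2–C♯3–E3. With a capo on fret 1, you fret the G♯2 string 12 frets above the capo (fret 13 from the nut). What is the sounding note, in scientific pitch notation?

The capo raises the open G♯2 by 1 semitone to A2; fretting 12 more gives G♯2 + 1 + 12 = G♯2 + 13 semitones = A3.

A3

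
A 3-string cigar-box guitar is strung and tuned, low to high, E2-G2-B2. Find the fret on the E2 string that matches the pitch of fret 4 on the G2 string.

7

Fret 4 on G2 is MIDI 43 + 4 = 47 (B2). On the E2 string (open MIDI 40), that pitch is 47 − 40 = fret 7.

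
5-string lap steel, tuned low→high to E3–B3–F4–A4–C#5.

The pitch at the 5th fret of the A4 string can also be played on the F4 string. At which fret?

A4 at fret 5 is A4 + 5 semitones = D5.
The open F4 string is 4 semitones below the open A4, so the same pitch on the F4 string lies at fret 5 + 4 = 9.

9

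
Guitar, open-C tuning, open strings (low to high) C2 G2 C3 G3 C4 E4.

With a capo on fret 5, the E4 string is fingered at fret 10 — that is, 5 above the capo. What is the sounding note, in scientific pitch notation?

The capo raises the open E4 by 5 semitones to A4; fretting 5 more gives E4 + 5 + 5 = E4 + 10 semitones = D5.

D5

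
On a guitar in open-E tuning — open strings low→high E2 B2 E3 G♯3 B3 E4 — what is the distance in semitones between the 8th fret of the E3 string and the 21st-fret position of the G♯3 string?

17 semitones

E3 at fret 8 → C4 (MIDI 60); G♯3 at fret 21 → F5 (MIDI 77).
60 − 77 = -17, so the two pitches are 17 semitones apart, with F5 the higher.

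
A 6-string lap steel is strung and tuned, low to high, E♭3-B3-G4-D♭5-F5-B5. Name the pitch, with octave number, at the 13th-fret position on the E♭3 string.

Each fret is one semitone, so E♭3 + 13 = E4.

E4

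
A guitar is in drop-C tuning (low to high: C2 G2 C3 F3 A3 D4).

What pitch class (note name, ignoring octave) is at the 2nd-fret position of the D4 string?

D4 is MIDI 62. Adding 2 gives 64; 64 mod 12 = 4, i.e. E.

E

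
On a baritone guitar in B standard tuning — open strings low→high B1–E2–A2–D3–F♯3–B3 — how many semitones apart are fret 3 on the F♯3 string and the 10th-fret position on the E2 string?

7 semitones

F♯3 at fret 3 → A3 (MIDI 57); E2 at fret 10 → D3 (MIDI 50).
57 − 50 = 7, so the two pitches are 7 semitones apart, with A3 the higher.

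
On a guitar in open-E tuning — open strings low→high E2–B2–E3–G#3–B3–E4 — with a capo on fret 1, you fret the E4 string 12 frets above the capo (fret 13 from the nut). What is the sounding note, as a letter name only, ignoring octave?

F

The capo raises the open E4 by 1 semitone to F4; fretting 12 more gives E4 + 1 + 12 = E4 + 13 semitones, landing on F.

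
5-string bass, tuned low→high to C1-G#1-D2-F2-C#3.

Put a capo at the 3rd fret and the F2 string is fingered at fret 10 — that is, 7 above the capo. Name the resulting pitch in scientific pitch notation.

D#3

The capo raises the open F2 by 3 semitones to G#2; fretting 7 more gives F2 + 3 + 7 = F2 + 10 semitones = D#3.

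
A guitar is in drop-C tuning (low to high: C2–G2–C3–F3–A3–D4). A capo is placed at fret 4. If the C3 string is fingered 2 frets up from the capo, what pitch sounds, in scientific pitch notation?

F#3

The capo raises the open C3 by 4 semitones to E3; fretting 2 more gives C3 + 4 + 2 = C3 + 6 semitones = F#3.
(Also written Gb.)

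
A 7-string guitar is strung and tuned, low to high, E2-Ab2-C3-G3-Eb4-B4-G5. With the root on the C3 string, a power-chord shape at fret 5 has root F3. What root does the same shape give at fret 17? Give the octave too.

F4

Moving from fret 5 to fret 17 shifts the root by 12 semitones.
F3 up 12 semitones is F4.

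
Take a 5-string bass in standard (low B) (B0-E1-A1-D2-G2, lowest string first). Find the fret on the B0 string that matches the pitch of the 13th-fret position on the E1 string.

E1 at fret 13 is E1 + 13 semitones = F2.
The open B0 string is 5 semitones below the open E1, so the same pitch on the B0 string lies at fret 13 + 5 = 18.

18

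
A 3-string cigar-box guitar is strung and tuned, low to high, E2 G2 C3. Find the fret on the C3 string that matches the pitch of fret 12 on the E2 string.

Fret 12 on E2 is MIDI 40 + 12 = 52 (E3). On the C3 string (open MIDI 48), that pitch is 52 − 48 = fret 4.

4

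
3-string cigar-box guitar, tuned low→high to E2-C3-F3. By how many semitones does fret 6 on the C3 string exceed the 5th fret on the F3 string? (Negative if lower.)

-4 semitones

C3 at fret 6 → F#3 (MIDI 54); F3 at fret 5 → A#3 (MIDI 58).
54 − 58 = -4, so the two pitches are 4 semitones apart.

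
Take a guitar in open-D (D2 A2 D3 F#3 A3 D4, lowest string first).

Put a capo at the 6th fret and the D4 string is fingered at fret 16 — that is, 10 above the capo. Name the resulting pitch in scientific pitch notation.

The capo raises the open D4 by 6 semitones to G#4; fretting 10 more gives D4 + 6 + 10 = D4 + 16 semitones = F#5.
(Also written Gb.)

F#5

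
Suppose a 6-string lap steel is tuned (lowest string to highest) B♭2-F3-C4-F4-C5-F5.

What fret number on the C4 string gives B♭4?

B♭4 is 10 semitones above the open C4 (C–Db–D–Eb–…–Ab–A–Bb), so it sits at fret 10.

10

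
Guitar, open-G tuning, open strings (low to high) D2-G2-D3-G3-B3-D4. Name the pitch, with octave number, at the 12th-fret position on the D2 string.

D3

D2 is MIDI 38. Adding 12 gives 50, which is D3.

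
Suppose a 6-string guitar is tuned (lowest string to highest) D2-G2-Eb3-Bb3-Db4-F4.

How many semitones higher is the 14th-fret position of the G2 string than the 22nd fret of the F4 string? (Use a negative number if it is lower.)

-30 semitones

G2 at fret 14 → A3 (MIDI 57); F4 at fret 22 → Eb6 (MIDI 87).
57 − 87 = -30, so the two pitches are 30 semitones apart.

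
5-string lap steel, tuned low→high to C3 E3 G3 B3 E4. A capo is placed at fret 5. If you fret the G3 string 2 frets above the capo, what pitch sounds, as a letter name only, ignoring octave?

D

The capo raises the open G3 by 5 semitones to C4; fretting 2 more gives G3 + 5 + 2 = G3 + 7 semitones, landing on D.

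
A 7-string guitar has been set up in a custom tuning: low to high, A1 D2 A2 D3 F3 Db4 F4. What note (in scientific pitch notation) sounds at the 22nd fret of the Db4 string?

B5

Db4 is MIDI 61. Adding 22 gives 83, which is B5.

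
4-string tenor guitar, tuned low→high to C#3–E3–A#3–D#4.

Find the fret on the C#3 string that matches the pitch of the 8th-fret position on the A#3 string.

Fret 8 on A#3 is MIDI 58 + 8 = 66 (F#4). On the C#3 string (open MIDI 49), that pitch is 66 − 49 = fret 17.

17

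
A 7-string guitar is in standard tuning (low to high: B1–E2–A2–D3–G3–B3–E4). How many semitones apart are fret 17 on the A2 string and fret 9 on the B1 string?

A2 at fret 17 → D4 (MIDI 62); B1 at fret 9 → G#2 (MIDI 44).
62 − 44 = 18, so the two pitches are 18 semitones apart, with D4 the higher.

18 semitones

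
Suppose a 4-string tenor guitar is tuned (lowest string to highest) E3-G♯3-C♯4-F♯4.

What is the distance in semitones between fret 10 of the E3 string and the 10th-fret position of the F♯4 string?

14 semitones

E3 at fret 10 → D4 (MIDI 62); F♯4 at fret 10 → E5 (MIDI 76).
62 − 76 = -14, so the two pitches are 14 semitones apart, with E5 the higher.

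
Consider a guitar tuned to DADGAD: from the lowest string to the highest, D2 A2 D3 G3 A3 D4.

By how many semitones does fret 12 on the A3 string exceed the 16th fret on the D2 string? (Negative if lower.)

15 semitones

A3 at fret 12 → A4 (MIDI 69); D2 at fret 16 → F#3 (MIDI 54).
69 − 54 = 15, so the two pitches are 15 semitones apart.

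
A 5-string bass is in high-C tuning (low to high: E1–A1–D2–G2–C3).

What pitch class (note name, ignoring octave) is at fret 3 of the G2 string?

A♯

Each fret is one semitone, so G2 + 3 = A♯.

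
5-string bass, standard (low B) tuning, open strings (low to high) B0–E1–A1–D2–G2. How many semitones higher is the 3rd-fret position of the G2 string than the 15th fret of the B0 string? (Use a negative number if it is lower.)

G2 at fret 3 → A#2 (MIDI 46); B0 at fret 15 → D2 (MIDI 38).
46 − 38 = 8, so the two pitches are 8 semitones apart.

8 semitones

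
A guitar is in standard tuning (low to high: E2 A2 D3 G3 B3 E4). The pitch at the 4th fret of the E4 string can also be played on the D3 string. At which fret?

18

E4 at fret 4 is E4 + 4 semitones = G#4.
The open D3 string is 14 semitones below the open E4, so the same pitch on the D3 string lies at fret 4 + 14 = 18.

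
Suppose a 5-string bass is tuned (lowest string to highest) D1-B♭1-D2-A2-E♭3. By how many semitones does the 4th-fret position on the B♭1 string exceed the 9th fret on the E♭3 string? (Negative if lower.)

B♭1 at fret 4 → D2 (MIDI 38); E♭3 at fret 9 → C4 (MIDI 60).
38 − 60 = -22, so the two pitches are 22 semitones apart.

-22 semitones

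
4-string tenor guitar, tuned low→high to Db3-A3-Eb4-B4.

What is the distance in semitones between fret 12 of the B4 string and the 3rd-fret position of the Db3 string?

31 semitones

B4 at fret 12 → B5 (MIDI 83); Db3 at fret 3 → E3 (MIDI 52).
83 − 52 = 31, so the two pitches are 31 semitones apart, with B5 the higher.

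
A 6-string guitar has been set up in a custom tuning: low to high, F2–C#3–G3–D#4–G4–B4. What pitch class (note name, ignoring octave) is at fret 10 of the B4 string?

The open B4 string plus 10 semitones: B–C–C#–D–…–G–G#–A.

A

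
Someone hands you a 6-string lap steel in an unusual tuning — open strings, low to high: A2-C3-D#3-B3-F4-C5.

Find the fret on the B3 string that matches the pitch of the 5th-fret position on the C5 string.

18

C5 at fret 5 is C5 + 5 semitones = F5.
The open B3 string is 13 semitones below the open C5, so the same pitch on the B3 string lies at fret 5 + 13 = 18.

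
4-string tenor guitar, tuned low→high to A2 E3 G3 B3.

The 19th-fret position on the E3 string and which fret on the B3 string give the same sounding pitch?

E3 at fret 19 is E3 + 19 semitones = B4.
The open B3 string is 7 semitones above the open E3, so the same pitch on the B3 string lies at fret 19 − 7 = 12.

12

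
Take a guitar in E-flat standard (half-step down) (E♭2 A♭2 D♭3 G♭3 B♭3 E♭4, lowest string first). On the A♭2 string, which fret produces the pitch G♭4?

22

G♭4 is 22 semitones above the open A♭2 (Ab–A–Bb–B–…–E–F–Gb), so it sits at fret 22.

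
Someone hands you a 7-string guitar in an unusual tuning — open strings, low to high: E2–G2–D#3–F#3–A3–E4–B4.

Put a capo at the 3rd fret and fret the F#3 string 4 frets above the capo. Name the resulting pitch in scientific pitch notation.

The capo raises the open F#3 by 3 semitones to A3; fretting 4 more gives F#3 + 3 + 4 = F#3 + 7 semitones = C#4.

C#4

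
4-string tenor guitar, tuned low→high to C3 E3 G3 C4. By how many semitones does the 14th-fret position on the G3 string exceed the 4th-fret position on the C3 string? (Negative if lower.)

G3 at fret 14 → A4 (MIDI 69); C3 at fret 4 → E3 (MIDI 52).
69 − 52 = 17, so the two pitches are 17 semitones apart.

17 semitones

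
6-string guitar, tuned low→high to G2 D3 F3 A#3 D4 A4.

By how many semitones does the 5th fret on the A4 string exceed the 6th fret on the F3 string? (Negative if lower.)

15 semitones

A4 at fret 5 → D5 (MIDI 74); F3 at fret 6 → B3 (MIDI 59).
74 − 59 = 15, so the two pitches are 15 semitones apart.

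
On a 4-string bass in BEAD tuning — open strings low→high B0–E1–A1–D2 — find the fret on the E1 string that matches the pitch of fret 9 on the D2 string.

19

Fret 9 on D2 is MIDI 38 + 9 = 47 (B2). On the E1 string (open MIDI 28), that pitch is 47 − 28 = fret 19.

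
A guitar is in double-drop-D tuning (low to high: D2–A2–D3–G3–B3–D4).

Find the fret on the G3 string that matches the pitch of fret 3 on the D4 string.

Fret 3 on D4 is MIDI 62 + 3 = 65 (F4). On the G3 string (open MIDI 55), that pitch is 65 − 55 = fret 10.

10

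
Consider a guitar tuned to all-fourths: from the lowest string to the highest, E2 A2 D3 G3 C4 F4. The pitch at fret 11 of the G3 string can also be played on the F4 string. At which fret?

1

G3 at fret 11 is G3 + 11 semitones = F♯4.
The open F4 string is 10 semitones above the open G3, so the same pitch on the F4 string lies at fret 11 − 10 = 1.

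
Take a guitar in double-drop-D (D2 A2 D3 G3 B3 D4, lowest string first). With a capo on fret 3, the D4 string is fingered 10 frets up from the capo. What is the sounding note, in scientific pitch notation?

The capo raises the open D4 by 3 semitones to F4; fretting 10 more gives D4 + 3 + 10 = D4 + 13 semitones = D#5.
(Also written Eb.)

D#5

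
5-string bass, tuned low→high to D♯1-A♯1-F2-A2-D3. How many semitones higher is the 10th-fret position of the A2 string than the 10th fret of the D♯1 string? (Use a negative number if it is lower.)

A2 at fret 10 → G3 (MIDI 55); D♯1 at fret 10 → C♯2 (MIDI 37).
55 − 37 = 18, so the two pitches are 18 semitones apart.

18 semitones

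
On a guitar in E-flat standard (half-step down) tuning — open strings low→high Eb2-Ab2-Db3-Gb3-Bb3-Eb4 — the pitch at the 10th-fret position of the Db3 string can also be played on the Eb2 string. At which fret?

Fret 10 on Db3 is MIDI 49 + 10 = 59 (B3). On the Eb2 string (open MIDI 39), that pitch is 59 − 39 = fret 20.

20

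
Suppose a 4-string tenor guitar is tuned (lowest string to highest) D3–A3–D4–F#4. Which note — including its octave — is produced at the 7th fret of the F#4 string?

C#5

Each fret is one semitone, so F#4 + 7 = C#5.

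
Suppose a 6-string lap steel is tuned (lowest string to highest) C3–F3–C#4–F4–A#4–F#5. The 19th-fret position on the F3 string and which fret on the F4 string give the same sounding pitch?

Fret 19 on F3 is MIDI 53 + 19 = 72 (C5). On the F4 string (open MIDI 65), that pitch is 72 − 65 = fret 7.

7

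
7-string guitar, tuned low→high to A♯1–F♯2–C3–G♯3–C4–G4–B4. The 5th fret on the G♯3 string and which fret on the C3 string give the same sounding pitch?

G♯3 at fret 5 is G♯3 + 5 semitones = C♯4.
The open C3 string is 8 semitones below the open G♯3, so the same pitch on the C3 string lies at fret 5 + 8 = 13.

13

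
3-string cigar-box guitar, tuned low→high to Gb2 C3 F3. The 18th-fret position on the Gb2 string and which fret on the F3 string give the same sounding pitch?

Gb2 at fret 18 is Gb2 + 18 semitones = C4.
The open F3 string is 11 semitones above the open Gb2, so the same pitch on the F3 string lies at fret 18 − 11 = 7.

7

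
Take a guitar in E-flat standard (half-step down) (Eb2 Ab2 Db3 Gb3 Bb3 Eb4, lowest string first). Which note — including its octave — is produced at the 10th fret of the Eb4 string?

Db5

Eb4 is MIDI 63. Adding 10 gives 73, which is Db5.
(Equivalently spelled C#5.)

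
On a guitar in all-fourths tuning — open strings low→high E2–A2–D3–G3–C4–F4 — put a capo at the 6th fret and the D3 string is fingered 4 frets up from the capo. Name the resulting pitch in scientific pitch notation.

C4

The capo raises the open D3 by 6 semitones to G♯3; fretting 4 more gives D3 + 6 + 4 = D3 + 10 semitones = C4.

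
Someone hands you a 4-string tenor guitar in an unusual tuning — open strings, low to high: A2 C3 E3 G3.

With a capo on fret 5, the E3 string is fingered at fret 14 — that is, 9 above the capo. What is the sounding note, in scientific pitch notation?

F#4

The capo raises the open E3 by 5 semitones to A3; fretting 9 more gives E3 + 5 + 9 = E3 + 14 semitones = F#4.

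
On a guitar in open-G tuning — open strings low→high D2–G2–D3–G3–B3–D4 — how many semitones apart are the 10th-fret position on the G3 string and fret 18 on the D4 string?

15 semitones

G3 at fret 10 → F4 (MIDI 65); D4 at fret 18 → G#5 (MIDI 80).
65 − 80 = -15, so the two pitches are 15 semitones apart, with G#5 the higher.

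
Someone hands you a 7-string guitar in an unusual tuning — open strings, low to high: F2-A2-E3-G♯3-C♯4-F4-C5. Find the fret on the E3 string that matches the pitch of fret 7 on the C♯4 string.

16

Fret 7 on C♯4 is MIDI 61 + 7 = 68 (G♯4). On the E3 string (open MIDI 52), that pitch is 68 − 52 = fret 16.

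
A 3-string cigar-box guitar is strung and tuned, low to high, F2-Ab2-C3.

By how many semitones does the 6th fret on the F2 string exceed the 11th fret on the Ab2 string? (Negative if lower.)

F2 at fret 6 → B2 (MIDI 47); Ab2 at fret 11 → G3 (MIDI 55).
47 − 55 = -8, so the two pitches are 8 semitones apart.

-8 semitones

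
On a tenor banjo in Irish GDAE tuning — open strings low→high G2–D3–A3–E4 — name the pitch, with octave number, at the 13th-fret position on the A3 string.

A#4

The open A3 string plus 13 semitones: A–A#–B–C–…–G#–A–A#.
The walk passes from B into C once, so the octave number goes from 3 to 4.
(Equivalently spelled Bb4.)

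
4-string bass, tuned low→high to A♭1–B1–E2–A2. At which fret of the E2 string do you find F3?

F3 is 13 semitones above the open E2 (E–F–Gb–G–…–Eb–E–F), so it sits at fret 13.

13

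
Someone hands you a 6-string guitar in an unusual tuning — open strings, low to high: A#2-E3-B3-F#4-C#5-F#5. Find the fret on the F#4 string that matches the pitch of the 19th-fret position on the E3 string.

5

E3 at fret 19 is E3 + 19 semitones = B4.
The open F#4 string is 14 semitones above the open E3, so the same pitch on the F#4 string lies at fret 19 − 14 = 5.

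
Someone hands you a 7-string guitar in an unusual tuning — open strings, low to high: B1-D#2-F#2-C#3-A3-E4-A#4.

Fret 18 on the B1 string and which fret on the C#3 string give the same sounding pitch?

4

Fret 18 on B1 is MIDI 35 + 18 = 53 (F3). On the C#3 string (open MIDI 49), that pitch is 53 − 49 = fret 4.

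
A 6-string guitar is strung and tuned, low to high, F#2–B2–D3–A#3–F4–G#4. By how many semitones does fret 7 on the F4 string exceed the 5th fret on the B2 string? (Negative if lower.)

20 semitones

F4 at fret 7 → C5 (MIDI 72); B2 at fret 5 → E3 (MIDI 52).
72 − 52 = 20, so the two pitches are 20 semitones apart.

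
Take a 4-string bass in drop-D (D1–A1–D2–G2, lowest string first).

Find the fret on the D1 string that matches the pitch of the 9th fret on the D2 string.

D2 at fret 9 is D2 + 9 semitones = B2.
The open D1 string is 12 semitones below the open D2, so the same pitch on the D1 string lies at fret 9 + 12 = 21.

21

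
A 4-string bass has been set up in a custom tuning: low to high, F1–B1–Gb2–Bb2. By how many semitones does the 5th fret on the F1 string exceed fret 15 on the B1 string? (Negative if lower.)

F1 at fret 5 → Bb1 (MIDI 34); B1 at fret 15 → D3 (MIDI 50).
34 − 50 = -16, so the two pitches are 16 semitones apart.

-16 semitones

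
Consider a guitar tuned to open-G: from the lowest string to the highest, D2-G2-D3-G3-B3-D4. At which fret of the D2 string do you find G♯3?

G♯3 is 18 semitones above the open D2 (D–D#–E–F–…–F#–G–G#), so it sits at fret 18.

18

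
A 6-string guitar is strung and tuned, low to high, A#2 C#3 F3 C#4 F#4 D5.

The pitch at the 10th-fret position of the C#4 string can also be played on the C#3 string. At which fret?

Fret 10 on C#4 is MIDI 61 + 10 = 71 (B4). On the C#3 string (open MIDI 49), that pitch is 71 − 49 = fret 22.

22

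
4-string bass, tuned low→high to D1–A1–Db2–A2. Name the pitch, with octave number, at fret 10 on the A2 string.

Each fret is one semitone, so A2 + 10 = G3.

G3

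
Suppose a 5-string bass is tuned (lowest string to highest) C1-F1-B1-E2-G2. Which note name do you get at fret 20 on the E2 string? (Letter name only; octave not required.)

C

Each fret is one semitone, so E2 + 20 = C.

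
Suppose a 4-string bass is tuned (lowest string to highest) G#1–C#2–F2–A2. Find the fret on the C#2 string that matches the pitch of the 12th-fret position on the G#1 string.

7

G#1 at fret 12 is G#1 + 12 semitones = G#2.
The open C#2 string is 5 semitones above the open G#1, so the same pitch on the C#2 string lies at fret 12 − 5 = 7.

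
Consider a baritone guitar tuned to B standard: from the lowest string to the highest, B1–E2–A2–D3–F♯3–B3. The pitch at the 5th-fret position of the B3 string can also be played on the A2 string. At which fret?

19

B3 at fret 5 is B3 + 5 semitones = E4.
The open A2 string is 14 semitones below the open B3, so the same pitch on the A2 string lies at fret 5 + 14 = 19.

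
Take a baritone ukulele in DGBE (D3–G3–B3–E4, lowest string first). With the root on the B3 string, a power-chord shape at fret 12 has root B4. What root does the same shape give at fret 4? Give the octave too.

Moving from fret 12 to fret 4 shifts the root by -8 semitones.
B4 down 8 semitones is D♯4.

D♯4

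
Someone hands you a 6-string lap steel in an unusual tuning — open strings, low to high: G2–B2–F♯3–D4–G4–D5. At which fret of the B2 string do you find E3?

E3 is 5 semitones above the open B2 (B–C–C#–D–D#–E), so it sits at fret 5.

5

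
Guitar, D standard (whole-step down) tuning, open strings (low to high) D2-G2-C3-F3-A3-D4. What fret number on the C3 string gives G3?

7

G3 is 7 semitones above the open C3 (C–C#–D–D#–E–F–F#–G), so it sits at fret 7.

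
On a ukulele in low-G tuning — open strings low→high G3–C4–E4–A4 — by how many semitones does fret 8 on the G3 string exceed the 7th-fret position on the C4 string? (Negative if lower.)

G3 at fret 8 → D#4 (MIDI 63); C4 at fret 7 → G4 (MIDI 67).
63 − 67 = -4, so the two pitches are 4 semitones apart.

-4 semitones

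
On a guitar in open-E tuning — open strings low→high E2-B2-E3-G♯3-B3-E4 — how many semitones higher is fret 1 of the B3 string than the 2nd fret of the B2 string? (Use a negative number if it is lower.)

B3 at fret 1 → C4 (MIDI 60); B2 at fret 2 → C♯3 (MIDI 49).
60 − 49 = 11, so the two pitches are 11 semitones apart.

11 semitones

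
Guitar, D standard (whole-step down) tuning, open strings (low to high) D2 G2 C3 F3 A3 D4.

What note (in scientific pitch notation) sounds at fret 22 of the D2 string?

C4

D2 is MIDI 38. Adding 22 gives 60, which is C4.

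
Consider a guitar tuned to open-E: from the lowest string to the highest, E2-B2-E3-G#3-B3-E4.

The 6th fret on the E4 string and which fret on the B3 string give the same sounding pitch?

Fret 6 on E4 is MIDI 64 + 6 = 70 (A#4). On the B3 string (open MIDI 59), that pitch is 70 − 59 = fret 11.

11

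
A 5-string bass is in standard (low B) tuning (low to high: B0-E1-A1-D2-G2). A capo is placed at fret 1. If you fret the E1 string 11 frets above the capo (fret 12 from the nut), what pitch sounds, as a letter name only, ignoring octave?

The capo raises the open E1 by 1 semitone to F1; fretting 11 more gives E1 + 1 + 11 = E1 + 12 semitones, landing on E.

E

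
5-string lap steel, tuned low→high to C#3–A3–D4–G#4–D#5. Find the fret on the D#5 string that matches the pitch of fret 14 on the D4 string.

D4 at fret 14 is D4 + 14 semitones = E5.
The open D#5 string is 13 semitones above the open D4, so the same pitch on the D#5 string lies at fret 14 − 13 = 1.

1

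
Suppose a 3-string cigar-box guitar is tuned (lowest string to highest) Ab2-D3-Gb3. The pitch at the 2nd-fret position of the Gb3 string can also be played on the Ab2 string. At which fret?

Gb3 at fret 2 is Gb3 + 2 semitones = Ab3.
The open Ab2 string is 10 semitones below the open Gb3, so the same pitch on the Ab2 string lies at fret 2 + 10 = 12.

12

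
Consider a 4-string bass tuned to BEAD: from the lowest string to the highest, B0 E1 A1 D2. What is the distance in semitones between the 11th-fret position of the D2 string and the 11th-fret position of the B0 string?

D2 at fret 11 → C♯3 (MIDI 49); B0 at fret 11 → A♯1 (MIDI 34).
49 − 34 = 15, so the two pitches are 15 semitones apart, with C♯3 the higher.

15 semitones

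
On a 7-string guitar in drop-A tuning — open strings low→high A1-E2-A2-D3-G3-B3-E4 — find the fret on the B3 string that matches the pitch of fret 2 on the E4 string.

E4 at fret 2 is E4 + 2 semitones = F#4.
The open B3 string is 5 semitones below the open E4, so the same pitch on the B3 string lies at fret 2 + 5 = 7.

7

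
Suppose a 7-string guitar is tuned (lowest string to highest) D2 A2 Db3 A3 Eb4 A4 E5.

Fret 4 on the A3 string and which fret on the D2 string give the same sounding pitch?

A3 at fret 4 is A3 + 4 semitones = Db4.
The open D2 string is 19 semitones below the open A3, so the same pitch on the D2 string lies at fret 4 + 19 = 23.

23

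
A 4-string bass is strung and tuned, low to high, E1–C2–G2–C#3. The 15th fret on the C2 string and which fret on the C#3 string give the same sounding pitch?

2

C2 at fret 15 is C2 + 15 semitones = D#3.
The open C#3 string is 13 semitones above the open C2, so the same pitch on the C#3 string lies at fret 15 − 13 = 2.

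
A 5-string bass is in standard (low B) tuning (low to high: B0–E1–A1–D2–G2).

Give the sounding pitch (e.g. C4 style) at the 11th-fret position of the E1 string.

Each fret is one semitone, so E1 + 11 = D#2.

D#2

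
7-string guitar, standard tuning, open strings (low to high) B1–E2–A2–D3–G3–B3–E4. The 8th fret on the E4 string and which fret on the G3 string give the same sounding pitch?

E4 at fret 8 is E4 + 8 semitones = C5.
The open G3 string is 9 semitones below the open E4, so the same pitch on the G3 string lies at fret 8 + 9 = 17.

17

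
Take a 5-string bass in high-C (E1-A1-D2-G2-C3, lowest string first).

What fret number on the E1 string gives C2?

8

C2 is 8 semitones above the open E1 (E–F–F#–G–G#–A–A#–B–C), so it sits at fret 8.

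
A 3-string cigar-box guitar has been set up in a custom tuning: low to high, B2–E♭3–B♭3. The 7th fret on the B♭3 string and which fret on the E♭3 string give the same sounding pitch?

14

Fret 7 on B♭3 is MIDI 58 + 7 = 65 (F4). On the E♭3 string (open MIDI 51), that pitch is 65 − 51 = fret 14.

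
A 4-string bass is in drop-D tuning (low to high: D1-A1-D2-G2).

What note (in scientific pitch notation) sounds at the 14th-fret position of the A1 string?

B2

A1 is MIDI 33. Adding 14 gives 47, which is B2.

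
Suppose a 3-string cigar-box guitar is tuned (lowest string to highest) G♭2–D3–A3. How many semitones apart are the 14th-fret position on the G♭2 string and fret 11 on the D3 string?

G♭2 at fret 14 → A♭3 (MIDI 56); D3 at fret 11 → D♭4 (MIDI 61).
56 − 61 = -5, so the two pitches are 5 semitones apart, with D♭4 the higher.

5 semitones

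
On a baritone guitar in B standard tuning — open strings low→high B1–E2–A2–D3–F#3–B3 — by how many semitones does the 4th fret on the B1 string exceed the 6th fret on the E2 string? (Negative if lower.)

B1 at fret 4 → D#2 (MIDI 39); E2 at fret 6 → A#2 (MIDI 46).
39 − 46 = -7, so the two pitches are 7 semitones apart.

-7 semitones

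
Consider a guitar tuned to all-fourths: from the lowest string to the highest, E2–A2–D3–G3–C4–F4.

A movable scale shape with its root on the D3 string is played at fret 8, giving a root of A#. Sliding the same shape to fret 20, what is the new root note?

A#

Moving from fret 8 to fret 20 shifts the root by 12 semitones.
A# up 12 semitones is A#.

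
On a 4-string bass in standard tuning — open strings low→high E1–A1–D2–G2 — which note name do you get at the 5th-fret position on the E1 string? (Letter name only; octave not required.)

A

The open E1 string plus 5 semitones: E–F–F#–G–G#–A.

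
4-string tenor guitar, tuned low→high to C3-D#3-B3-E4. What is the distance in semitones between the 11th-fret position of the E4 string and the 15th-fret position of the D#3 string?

9 semitones

E4 at fret 11 → D#5 (MIDI 75); D#3 at fret 15 → F#4 (MIDI 66).
75 − 66 = 9, so the two pitches are 9 semitones apart, with D#5 the higher.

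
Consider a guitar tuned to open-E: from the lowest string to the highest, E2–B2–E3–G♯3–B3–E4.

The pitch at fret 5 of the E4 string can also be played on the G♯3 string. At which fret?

Fret 5 on E4 is MIDI 64 + 5 = 69 (A4). On the G♯3 string (open MIDI 56), that pitch is 69 − 56 = fret 13.

13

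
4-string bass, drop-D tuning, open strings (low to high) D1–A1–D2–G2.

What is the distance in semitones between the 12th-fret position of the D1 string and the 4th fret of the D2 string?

D1 at fret 12 → D2 (MIDI 38); D2 at fret 4 → F♯2 (MIDI 42).
38 − 42 = -4, so the two pitches are 4 semitones apart, with F♯2 the higher.

4 semitones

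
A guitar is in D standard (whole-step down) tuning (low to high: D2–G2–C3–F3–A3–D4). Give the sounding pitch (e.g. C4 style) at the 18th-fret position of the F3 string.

Each fret is one semitone, so F3 + 18 = B4.

B4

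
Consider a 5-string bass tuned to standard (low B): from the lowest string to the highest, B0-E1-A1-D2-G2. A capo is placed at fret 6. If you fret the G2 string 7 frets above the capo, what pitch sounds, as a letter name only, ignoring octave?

G#

The capo raises the open G2 by 6 semitones to C#3; fretting 7 more gives G2 + 6 + 7 = G2 + 13 semitones, landing on G#.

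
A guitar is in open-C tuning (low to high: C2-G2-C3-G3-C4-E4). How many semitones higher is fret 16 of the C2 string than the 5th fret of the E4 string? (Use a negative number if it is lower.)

-17 semitones

C2 at fret 16 → E3 (MIDI 52); E4 at fret 5 → A4 (MIDI 69).
52 − 69 = -17, so the two pitches are 17 semitones apart.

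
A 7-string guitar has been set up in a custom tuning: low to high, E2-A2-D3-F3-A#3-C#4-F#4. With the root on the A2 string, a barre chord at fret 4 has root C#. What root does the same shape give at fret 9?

F#

Moving from fret 4 to fret 9 shifts the root by 5 semitones.
C# up 5 semitones is F#.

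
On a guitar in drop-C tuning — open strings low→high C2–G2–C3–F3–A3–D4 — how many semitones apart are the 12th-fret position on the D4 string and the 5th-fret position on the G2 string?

D4 at fret 12 → D5 (MIDI 74); G2 at fret 5 → C3 (MIDI 48).
74 − 48 = 26, so the two pitches are 26 semitones apart, with D5 the higher.

26 semitones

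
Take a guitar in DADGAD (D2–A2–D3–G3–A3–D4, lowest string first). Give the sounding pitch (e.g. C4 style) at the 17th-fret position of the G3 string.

C5

Each fret is one semitone, so G3 + 17 = C5.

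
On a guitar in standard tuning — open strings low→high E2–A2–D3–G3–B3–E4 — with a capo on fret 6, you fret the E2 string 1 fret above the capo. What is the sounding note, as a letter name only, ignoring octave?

The capo raises the open E2 by 6 semitones to A#2; fretting 1 more gives E2 + 6 + 1 = E2 + 7 semitones, landing on B.

B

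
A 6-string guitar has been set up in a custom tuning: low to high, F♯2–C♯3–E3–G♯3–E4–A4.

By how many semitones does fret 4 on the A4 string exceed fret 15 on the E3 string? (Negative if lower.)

6 semitones

A4 at fret 4 → C♯5 (MIDI 73); E3 at fret 15 → G4 (MIDI 67).
73 − 67 = 6, so the two pitches are 6 semitones apart.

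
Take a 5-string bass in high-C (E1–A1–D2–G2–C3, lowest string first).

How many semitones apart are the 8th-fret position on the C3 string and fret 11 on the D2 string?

C3 at fret 8 → G♯3 (MIDI 56); D2 at fret 11 → C♯3 (MIDI 49).
56 − 49 = 7, so the two pitches are 7 semitones apart, with G♯3 the higher.

7 semitones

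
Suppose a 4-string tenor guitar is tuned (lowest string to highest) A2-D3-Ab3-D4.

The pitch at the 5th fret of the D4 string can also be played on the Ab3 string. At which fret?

11

Fret 5 on D4 is MIDI 62 + 5 = 67 (G4). On the Ab3 string (open MIDI 56), that pitch is 67 − 56 = fret 11.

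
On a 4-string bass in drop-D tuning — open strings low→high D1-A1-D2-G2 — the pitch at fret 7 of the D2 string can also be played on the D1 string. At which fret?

19

D2 at fret 7 is D2 + 7 semitones = A2.
The open D1 string is 12 semitones below the open D2, so the same pitch on the D1 string lies at fret 7 + 12 = 19.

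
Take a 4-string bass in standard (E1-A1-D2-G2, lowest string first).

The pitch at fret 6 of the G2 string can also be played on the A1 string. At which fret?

16

Fret 6 on G2 is MIDI 43 + 6 = 49 (C#3). On the A1 string (open MIDI 33), that pitch is 49 − 33 = fret 16.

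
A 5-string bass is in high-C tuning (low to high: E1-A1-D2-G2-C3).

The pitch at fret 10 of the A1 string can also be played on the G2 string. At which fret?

0

Fret 10 on A1 is MIDI 33 + 10 = 43 (G2). On the G2 string (open MIDI 43), that pitch is 43 − 43 = fret 0.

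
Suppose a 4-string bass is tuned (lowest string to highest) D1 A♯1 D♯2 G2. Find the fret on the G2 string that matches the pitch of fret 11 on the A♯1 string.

A♯1 at fret 11 is A♯1 + 11 semitones = A2.
The open G2 string is 9 semitones above the open A♯1, so the same pitch on the G2 string lies at fret 11 − 9 = 2.

2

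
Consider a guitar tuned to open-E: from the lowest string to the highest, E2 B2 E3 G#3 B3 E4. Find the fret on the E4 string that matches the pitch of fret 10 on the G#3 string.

2

Fret 10 on G#3 is MIDI 56 + 10 = 66 (F#4). On the E4 string (open MIDI 64), that pitch is 66 − 64 = fret 2.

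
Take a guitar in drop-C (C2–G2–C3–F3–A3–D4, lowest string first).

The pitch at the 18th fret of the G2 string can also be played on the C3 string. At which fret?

Fret 18 on G2 is MIDI 43 + 18 = 61 (C#4). On the C3 string (open MIDI 48), that pitch is 61 − 48 = fret 13.

13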